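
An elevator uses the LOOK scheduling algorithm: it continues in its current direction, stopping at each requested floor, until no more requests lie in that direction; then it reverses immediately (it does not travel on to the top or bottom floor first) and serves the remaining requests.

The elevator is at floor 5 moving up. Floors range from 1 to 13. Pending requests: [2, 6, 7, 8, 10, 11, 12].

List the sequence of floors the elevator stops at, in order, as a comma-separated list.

Answer: 6, 7, 8, 10, 11, 12, 2

Derivation:
Current: 5, moving UP
Serve above first (ascending): [6, 7, 8, 10, 11, 12]
Then reverse, serve below (descending): [2]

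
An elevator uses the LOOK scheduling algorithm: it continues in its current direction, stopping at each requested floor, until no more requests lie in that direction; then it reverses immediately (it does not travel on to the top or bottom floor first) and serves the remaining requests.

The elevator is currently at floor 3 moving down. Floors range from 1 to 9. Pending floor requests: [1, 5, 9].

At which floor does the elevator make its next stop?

Answer: 1

Derivation:
Current floor: 3, direction: down
Requests above: [5, 9]
Requests below: [1]
Moving down and requests lie below → nearest below is max([1]) = 1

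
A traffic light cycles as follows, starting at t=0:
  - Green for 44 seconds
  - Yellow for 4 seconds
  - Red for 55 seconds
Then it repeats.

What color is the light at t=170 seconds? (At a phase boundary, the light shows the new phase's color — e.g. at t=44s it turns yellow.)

Answer: red

Derivation:
Cycle length = 44 + 4 + 55 = 103s
t = 170, phase_t = 170 mod 103 = 67
67 >= 48 → RED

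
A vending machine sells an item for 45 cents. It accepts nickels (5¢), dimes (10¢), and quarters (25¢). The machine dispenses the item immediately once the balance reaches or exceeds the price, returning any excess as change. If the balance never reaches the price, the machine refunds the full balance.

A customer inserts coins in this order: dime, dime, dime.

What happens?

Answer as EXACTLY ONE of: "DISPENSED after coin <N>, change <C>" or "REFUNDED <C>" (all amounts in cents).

Price: 45¢
Coin 1 (dime, 10¢): balance = 10¢
Coin 2 (dime, 10¢): balance = 20¢
Coin 3 (dime, 10¢): balance = 30¢
All coins inserted, balance 30¢ < price 45¢ → REFUND 30¢

Answer: REFUNDED 30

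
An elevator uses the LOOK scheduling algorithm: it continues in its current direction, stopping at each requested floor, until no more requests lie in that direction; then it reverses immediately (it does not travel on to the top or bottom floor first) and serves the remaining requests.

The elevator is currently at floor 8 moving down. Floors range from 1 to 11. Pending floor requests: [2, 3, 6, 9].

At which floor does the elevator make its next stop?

Answer: 6

Derivation:
Current floor: 8, direction: down
Requests above: [9]
Requests below: [2, 3, 6]
Moving down and requests lie below → nearest below is max([2, 3, 6]) = 6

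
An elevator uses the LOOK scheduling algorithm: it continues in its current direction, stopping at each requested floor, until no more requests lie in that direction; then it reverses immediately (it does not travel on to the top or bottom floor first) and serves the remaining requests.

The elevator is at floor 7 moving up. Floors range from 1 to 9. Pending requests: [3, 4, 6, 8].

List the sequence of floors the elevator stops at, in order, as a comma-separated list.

Current: 7, moving UP
Serve above first (ascending): [8]
Then reverse, serve below (descending): [6, 4, 3]

Answer: 8, 6, 4, 3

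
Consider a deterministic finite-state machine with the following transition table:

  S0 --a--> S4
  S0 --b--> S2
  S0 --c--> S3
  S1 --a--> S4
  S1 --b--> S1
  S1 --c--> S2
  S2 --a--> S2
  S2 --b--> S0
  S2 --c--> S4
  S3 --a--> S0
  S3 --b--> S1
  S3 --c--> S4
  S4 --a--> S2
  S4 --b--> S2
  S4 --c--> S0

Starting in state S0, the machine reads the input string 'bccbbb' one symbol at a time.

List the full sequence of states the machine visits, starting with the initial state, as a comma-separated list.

Start: S0
  read 'b': S0 --b--> S2
  read 'c': S2 --c--> S4
  read 'c': S4 --c--> S0
  read 'b': S0 --b--> S2
  read 'b': S2 --b--> S0
  read 'b': S0 --b--> S2

Answer: S0, S2, S4, S0, S2, S0, S2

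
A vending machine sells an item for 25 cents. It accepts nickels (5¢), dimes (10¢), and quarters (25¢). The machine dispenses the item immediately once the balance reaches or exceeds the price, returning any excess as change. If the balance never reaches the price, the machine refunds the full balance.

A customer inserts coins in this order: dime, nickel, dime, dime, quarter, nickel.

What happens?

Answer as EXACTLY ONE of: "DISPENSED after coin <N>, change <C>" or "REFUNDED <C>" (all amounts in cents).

Answer: DISPENSED after coin 3, change 0

Derivation:
Price: 25¢
Coin 1 (dime, 10¢): balance = 10¢
Coin 2 (nickel, 5¢): balance = 15¢
Coin 3 (dime, 10¢): balance = 25¢
  → balance >= price → DISPENSE, change = 25 - 25 = 0¢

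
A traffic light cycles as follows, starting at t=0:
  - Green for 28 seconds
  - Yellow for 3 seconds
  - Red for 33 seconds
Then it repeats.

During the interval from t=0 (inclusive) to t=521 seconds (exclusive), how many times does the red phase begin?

Cycle = 28+3+33 = 64s
red phase starts at t = k*64 + 31 for k=0,1,2,...
Need k*64+31 < 521 → k < 7.656
k ∈ {0, ..., 7} → 8 starts

Answer: 8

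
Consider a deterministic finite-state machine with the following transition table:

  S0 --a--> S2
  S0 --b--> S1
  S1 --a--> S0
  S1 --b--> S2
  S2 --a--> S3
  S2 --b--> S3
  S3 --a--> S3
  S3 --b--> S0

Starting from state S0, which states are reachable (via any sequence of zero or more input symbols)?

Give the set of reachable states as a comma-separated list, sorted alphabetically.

Answer: S0, S1, S2, S3

Derivation:
BFS from S0:
  visit S0: S0--a-->S2 (new), S0--b-->S1 (new)
  visit S2: S2--a-->S3 (new), S2--b-->S3 (seen)
  visit S1: S1--a-->S0 (seen), S1--b-->S2 (seen)
  visit S3: S3--a-->S3 (seen), S3--b-->S0 (seen)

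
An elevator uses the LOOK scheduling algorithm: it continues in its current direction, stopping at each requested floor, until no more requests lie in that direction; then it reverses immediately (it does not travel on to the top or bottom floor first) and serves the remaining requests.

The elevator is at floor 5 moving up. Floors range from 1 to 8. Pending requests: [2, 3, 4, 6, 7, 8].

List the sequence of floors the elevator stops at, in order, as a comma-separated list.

Answer: 6, 7, 8, 4, 3, 2

Derivation:
Current: 5, moving UP
Serve above first (ascending): [6, 7, 8]
Then reverse, serve below (descending): [4, 3, 2]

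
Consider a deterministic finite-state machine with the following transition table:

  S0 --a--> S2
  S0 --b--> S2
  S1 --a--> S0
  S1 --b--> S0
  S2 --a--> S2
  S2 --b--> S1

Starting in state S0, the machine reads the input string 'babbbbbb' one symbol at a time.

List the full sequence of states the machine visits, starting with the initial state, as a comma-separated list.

Start: S0
  read 'b': S0 --b--> S2
  read 'a': S2 --a--> S2
  read 'b': S2 --b--> S1
  read 'b': S1 --b--> S0
  read 'b': S0 --b--> S2
  read 'b': S2 --b--> S1
  read 'b': S1 --b--> S0
  read 'b': S0 --b--> S2

Answer: S0, S2, S2, S1, S0, S2, S1, S0, S2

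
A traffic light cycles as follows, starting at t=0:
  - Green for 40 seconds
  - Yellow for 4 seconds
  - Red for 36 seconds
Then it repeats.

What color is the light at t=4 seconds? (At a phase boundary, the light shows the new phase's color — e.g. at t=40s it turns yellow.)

Cycle length = 40 + 4 + 36 = 80s
t = 4, phase_t = 4 mod 80 = 4
4 < 40 (green end) → GREEN

Answer: green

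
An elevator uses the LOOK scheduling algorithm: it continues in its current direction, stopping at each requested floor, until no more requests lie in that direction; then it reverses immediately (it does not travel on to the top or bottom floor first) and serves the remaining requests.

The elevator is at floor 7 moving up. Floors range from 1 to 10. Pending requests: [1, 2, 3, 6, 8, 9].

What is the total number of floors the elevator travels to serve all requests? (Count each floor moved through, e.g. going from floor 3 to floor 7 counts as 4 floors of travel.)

Answer: 10

Derivation:
Start at floor 7 moving up, LOOK stop order: [8, 9, 6, 3, 2, 1]
  7 → 8: |8-7| = 1, total = 1
  8 → 9: |9-8| = 1, total = 2
  9 → 6: |6-9| = 3, total = 5
  6 → 3: |3-6| = 3, total = 8
  3 → 2: |2-3| = 1, total = 9
  2 → 1: |1-2| = 1, total = 10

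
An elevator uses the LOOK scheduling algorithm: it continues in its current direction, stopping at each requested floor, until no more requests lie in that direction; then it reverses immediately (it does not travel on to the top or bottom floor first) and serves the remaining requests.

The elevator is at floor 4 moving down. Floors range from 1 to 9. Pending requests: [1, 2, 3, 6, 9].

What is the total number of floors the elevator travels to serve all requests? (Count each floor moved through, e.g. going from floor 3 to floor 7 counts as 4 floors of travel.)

Start at floor 4 moving down, LOOK stop order: [3, 2, 1, 6, 9]
  4 → 3: |3-4| = 1, total = 1
  3 → 2: |2-3| = 1, total = 2
  2 → 1: |1-2| = 1, total = 3
  1 → 6: |6-1| = 5, total = 8
  6 → 9: |9-6| = 3, total = 11

Answer: 11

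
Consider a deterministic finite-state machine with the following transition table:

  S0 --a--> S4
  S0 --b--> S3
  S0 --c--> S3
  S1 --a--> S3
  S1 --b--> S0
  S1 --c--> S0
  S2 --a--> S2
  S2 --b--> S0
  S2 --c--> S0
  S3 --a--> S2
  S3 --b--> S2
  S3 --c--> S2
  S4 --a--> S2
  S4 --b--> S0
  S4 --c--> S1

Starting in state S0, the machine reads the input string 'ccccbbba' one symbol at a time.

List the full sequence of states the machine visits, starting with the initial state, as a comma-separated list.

Answer: S0, S3, S2, S0, S3, S2, S0, S3, S2

Derivation:
Start: S0
  read 'c': S0 --c--> S3
  read 'c': S3 --c--> S2
  read 'c': S2 --c--> S0
  read 'c': S0 --c--> S3
  read 'b': S3 --b--> S2
  read 'b': S2 --b--> S0
  read 'b': S0 --b--> S3
  read 'a': S3 --a--> S2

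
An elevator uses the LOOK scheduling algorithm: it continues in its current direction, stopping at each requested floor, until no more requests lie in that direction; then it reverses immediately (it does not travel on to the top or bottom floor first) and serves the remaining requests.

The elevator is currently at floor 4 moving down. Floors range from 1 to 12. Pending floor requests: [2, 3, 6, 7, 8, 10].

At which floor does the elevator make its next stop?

Answer: 3

Derivation:
Current floor: 4, direction: down
Requests above: [6, 7, 8, 10]
Requests below: [2, 3]
Moving down and requests lie below → nearest below is max([2, 3]) = 3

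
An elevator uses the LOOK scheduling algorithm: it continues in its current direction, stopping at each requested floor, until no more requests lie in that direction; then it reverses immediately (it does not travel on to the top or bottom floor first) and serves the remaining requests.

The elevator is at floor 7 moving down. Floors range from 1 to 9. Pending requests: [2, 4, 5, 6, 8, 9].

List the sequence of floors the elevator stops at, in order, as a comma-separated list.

Current: 7, moving DOWN
Serve below first (descending): [6, 5, 4, 2]
Then reverse, serve above (ascending): [8, 9]

Answer: 6, 5, 4, 2, 8, 9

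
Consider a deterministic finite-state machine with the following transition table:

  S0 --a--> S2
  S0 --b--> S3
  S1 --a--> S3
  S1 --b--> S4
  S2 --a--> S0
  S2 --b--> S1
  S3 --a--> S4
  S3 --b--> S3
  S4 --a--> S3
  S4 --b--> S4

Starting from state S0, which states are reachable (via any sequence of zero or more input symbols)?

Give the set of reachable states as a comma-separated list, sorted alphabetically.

Answer: S0, S1, S2, S3, S4

Derivation:
BFS from S0:
  visit S0: S0--a-->S2 (new), S0--b-->S3 (new)
  visit S2: S2--a-->S0 (seen), S2--b-->S1 (new)
  visit S3: S3--a-->S4 (new), S3--b-->S3 (seen)
  visit S1: S1--a-->S3 (seen), S1--b-->S4 (seen)
  visit S4: S4--a-->S3 (seen), S4--b-->S4 (seen)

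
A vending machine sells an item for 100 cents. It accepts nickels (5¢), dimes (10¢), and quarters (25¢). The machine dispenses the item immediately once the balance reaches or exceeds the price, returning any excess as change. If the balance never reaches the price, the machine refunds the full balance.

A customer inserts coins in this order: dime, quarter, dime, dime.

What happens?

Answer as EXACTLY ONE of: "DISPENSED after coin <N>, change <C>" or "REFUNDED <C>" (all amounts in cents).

Price: 100¢
Coin 1 (dime, 10¢): balance = 10¢
Coin 2 (quarter, 25¢): balance = 35¢
Coin 3 (dime, 10¢): balance = 45¢
Coin 4 (dime, 10¢): balance = 55¢
All coins inserted, balance 55¢ < price 100¢ → REFUND 55¢

Answer: REFUNDED 55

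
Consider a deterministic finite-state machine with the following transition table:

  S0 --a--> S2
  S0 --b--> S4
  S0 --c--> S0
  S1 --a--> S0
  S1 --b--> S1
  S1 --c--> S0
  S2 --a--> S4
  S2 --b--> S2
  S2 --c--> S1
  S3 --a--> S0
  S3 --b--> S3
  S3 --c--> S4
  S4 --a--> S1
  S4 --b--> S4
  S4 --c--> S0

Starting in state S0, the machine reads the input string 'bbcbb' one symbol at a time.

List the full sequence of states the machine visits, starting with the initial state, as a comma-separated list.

Answer: S0, S4, S4, S0, S4, S4

Derivation:
Start: S0
  read 'b': S0 --b--> S4
  read 'b': S4 --b--> S4
  read 'c': S4 --c--> S0
  read 'b': S0 --b--> S4
  read 'b': S4 --b--> S4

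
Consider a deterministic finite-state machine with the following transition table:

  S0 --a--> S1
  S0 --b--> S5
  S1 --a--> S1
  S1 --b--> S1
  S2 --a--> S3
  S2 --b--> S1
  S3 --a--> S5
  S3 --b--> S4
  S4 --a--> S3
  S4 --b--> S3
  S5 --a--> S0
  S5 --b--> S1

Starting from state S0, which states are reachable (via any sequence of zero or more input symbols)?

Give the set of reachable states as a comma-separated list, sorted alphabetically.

BFS from S0:
  visit S0: S0--a-->S1 (new), S0--b-->S5 (new)
  visit S1: S1--a-->S1 (seen), S1--b-->S1 (seen)
  visit S5: S5--a-->S0 (seen), S5--b-->S1 (seen)

Answer: S0, S1, S5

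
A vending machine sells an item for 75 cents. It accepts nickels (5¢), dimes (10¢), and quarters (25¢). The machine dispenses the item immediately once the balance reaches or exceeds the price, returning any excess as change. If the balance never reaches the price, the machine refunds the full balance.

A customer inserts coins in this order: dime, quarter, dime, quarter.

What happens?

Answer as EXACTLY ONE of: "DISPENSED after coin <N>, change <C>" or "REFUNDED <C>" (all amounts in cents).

Price: 75¢
Coin 1 (dime, 10¢): balance = 10¢
Coin 2 (quarter, 25¢): balance = 35¢
Coin 3 (dime, 10¢): balance = 45¢
Coin 4 (quarter, 25¢): balance = 70¢
All coins inserted, balance 70¢ < price 75¢ → REFUND 70¢

Answer: REFUNDED 70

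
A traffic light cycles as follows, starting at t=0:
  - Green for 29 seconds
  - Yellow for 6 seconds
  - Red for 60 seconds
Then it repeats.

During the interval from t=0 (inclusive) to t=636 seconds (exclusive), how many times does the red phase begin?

Cycle = 29+6+60 = 95s
red phase starts at t = k*95 + 35 for k=0,1,2,...
Need k*95+35 < 636 → k < 6.326
k ∈ {0, ..., 6} → 7 starts

Answer: 7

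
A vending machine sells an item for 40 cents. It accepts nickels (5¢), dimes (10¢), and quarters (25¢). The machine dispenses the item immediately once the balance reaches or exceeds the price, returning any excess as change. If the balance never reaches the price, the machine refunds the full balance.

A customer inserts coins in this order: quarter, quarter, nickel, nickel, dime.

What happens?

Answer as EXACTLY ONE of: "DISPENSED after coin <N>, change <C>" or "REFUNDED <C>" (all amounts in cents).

Answer: DISPENSED after coin 2, change 10

Derivation:
Price: 40¢
Coin 1 (quarter, 25¢): balance = 25¢
Coin 2 (quarter, 25¢): balance = 50¢
  → balance >= price → DISPENSE, change = 50 - 40 = 10¢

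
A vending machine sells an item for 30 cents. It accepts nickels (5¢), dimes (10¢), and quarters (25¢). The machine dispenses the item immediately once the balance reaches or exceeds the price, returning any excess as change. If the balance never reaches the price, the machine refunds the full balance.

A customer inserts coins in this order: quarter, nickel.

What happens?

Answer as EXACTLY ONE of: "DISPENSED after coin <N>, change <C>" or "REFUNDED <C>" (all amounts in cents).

Answer: DISPENSED after coin 2, change 0

Derivation:
Price: 30¢
Coin 1 (quarter, 25¢): balance = 25¢
Coin 2 (nickel, 5¢): balance = 30¢
  → balance >= price → DISPENSE, change = 30 - 30 = 0¢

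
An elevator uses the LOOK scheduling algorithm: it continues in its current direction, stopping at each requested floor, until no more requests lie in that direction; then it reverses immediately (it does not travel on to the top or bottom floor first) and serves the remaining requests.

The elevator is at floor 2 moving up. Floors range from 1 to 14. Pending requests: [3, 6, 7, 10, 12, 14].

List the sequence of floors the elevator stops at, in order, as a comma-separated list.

Answer: 3, 6, 7, 10, 12, 14

Derivation:
Current: 2, moving UP
Serve above first (ascending): [3, 6, 7, 10, 12, 14]
Then reverse, serve below (descending): []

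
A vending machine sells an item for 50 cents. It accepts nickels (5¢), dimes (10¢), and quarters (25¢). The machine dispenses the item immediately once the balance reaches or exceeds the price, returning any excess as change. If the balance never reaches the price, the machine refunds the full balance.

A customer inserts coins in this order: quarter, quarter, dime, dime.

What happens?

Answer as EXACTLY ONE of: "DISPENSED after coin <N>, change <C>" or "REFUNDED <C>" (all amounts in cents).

Answer: DISPENSED after coin 2, change 0

Derivation:
Price: 50¢
Coin 1 (quarter, 25¢): balance = 25¢
Coin 2 (quarter, 25¢): balance = 50¢
  → balance >= price → DISPENSE, change = 50 - 50 = 0¢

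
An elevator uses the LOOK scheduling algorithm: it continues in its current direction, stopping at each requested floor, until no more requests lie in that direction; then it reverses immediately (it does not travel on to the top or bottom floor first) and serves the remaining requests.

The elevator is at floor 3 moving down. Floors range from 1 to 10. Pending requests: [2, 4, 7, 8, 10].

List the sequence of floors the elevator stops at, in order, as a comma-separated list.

Current: 3, moving DOWN
Serve below first (descending): [2]
Then reverse, serve above (ascending): [4, 7, 8, 10]

Answer: 2, 4, 7, 8, 10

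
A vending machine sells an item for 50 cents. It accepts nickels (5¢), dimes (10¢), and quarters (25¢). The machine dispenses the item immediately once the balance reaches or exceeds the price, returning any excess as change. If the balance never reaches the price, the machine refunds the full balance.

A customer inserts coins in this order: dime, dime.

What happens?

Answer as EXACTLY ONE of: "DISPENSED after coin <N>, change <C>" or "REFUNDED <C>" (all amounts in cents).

Answer: REFUNDED 20

Derivation:
Price: 50¢
Coin 1 (dime, 10¢): balance = 10¢
Coin 2 (dime, 10¢): balance = 20¢
All coins inserted, balance 20¢ < price 50¢ → REFUND 20¢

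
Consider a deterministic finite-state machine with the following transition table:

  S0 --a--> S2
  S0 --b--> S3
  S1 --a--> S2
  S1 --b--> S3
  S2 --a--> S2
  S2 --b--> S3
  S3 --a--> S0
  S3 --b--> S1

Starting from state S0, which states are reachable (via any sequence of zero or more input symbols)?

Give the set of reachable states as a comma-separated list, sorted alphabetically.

Answer: S0, S1, S2, S3

Derivation:
BFS from S0:
  visit S0: S0--a-->S2 (new), S0--b-->S3 (new)
  visit S2: S2--a-->S2 (seen), S2--b-->S3 (seen)
  visit S3: S3--a-->S0 (seen), S3--b-->S1 (new)
  visit S1: S1--a-->S2 (seen), S1--b-->S3 (seen)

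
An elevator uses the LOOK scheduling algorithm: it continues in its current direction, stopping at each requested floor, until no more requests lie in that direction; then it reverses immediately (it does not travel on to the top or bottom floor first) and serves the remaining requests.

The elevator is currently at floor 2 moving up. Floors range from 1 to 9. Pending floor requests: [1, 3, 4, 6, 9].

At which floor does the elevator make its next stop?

Answer: 3

Derivation:
Current floor: 2, direction: up
Requests above: [3, 4, 6, 9]
Requests below: [1]
Moving up and requests lie above → nearest above is min([3, 4, 6, 9]) = 3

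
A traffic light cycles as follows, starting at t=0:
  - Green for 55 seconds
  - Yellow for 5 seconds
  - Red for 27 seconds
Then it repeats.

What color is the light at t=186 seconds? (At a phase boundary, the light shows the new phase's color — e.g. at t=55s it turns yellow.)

Cycle length = 55 + 5 + 27 = 87s
t = 186, phase_t = 186 mod 87 = 12
12 < 55 (green end) → GREEN

Answer: green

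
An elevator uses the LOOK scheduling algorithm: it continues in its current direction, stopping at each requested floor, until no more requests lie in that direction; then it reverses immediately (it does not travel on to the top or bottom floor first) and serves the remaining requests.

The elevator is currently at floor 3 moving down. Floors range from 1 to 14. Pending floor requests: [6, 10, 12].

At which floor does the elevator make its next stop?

Current floor: 3, direction: down
Requests above: [6, 10, 12]
Requests below: []
Moving down but no requests below → reverse; nearest above is min([6, 10, 12]) = 6

Answer: 6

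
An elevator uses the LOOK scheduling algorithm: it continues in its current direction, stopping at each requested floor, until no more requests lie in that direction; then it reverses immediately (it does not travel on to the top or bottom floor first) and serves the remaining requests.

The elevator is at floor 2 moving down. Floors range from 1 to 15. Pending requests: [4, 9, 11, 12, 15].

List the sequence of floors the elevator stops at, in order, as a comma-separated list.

Answer: 4, 9, 11, 12, 15

Derivation:
Current: 2, moving DOWN
Serve below first (descending): []
Then reverse, serve above (ascending): [4, 9, 11, 12, 15]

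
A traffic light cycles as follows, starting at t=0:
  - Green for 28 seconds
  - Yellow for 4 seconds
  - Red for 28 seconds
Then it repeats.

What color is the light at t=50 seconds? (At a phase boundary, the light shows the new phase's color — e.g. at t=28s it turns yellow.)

Answer: red

Derivation:
Cycle length = 28 + 4 + 28 = 60s
t = 50, phase_t = 50 mod 60 = 50
50 >= 32 → RED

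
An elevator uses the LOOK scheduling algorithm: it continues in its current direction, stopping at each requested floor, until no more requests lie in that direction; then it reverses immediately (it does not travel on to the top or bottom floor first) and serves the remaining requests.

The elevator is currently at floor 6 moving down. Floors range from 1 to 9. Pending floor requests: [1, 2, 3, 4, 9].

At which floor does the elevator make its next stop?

Answer: 4

Derivation:
Current floor: 6, direction: down
Requests above: [9]
Requests below: [1, 2, 3, 4]
Moving down and requests lie below → nearest below is max([1, 2, 3, 4]) = 4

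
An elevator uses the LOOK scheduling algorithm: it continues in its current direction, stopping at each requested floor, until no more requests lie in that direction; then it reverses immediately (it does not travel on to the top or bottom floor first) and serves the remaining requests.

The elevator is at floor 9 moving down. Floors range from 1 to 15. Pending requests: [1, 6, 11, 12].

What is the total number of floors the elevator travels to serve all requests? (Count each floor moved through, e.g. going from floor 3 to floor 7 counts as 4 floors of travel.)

Answer: 19

Derivation:
Start at floor 9 moving down, LOOK stop order: [6, 1, 11, 12]
  9 → 6: |6-9| = 3, total = 3
  6 → 1: |1-6| = 5, total = 8
  1 → 11: |11-1| = 10, total = 18
  11 → 12: |12-11| = 1, total = 19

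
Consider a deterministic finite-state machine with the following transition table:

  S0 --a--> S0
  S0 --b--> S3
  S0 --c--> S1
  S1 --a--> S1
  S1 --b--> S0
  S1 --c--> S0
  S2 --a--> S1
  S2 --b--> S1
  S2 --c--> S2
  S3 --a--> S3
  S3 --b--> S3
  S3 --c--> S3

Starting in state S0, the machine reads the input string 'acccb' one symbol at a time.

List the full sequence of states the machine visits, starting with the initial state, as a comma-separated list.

Start: S0
  read 'a': S0 --a--> S0
  read 'c': S0 --c--> S1
  read 'c': S1 --c--> S0
  read 'c': S0 --c--> S1
  read 'b': S1 --b--> S0

Answer: S0, S0, S1, S0, S1, S0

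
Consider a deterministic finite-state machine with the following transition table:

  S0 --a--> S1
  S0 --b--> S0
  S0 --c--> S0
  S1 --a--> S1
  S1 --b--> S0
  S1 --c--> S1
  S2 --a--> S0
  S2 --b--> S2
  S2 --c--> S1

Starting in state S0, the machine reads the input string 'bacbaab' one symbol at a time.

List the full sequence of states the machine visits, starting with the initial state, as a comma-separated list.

Start: S0
  read 'b': S0 --b--> S0
  read 'a': S0 --a--> S1
  read 'c': S1 --c--> S1
  read 'b': S1 --b--> S0
  read 'a': S0 --a--> S1
  read 'a': S1 --a--> S1
  read 'b': S1 --b--> S0

Answer: S0, S0, S1, S1, S0, S1, S1, S0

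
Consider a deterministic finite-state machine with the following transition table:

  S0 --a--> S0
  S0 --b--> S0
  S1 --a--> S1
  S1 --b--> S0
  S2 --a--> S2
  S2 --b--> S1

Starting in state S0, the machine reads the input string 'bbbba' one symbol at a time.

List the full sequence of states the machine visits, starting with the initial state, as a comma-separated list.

Answer: S0, S0, S0, S0, S0, S0

Derivation:
Start: S0
  read 'b': S0 --b--> S0
  read 'b': S0 --b--> S0
  read 'b': S0 --b--> S0
  read 'b': S0 --b--> S0
  read 'a': S0 --a--> S0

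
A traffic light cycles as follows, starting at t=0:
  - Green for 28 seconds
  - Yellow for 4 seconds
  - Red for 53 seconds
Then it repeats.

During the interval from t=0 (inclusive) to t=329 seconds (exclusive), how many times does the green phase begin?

Answer: 4

Derivation:
Cycle = 28+4+53 = 85s
green phase starts at t = k*85 + 0 for k=0,1,2,...
Need k*85+0 < 329 → k < 3.871
k ∈ {0, ..., 3} → 4 starts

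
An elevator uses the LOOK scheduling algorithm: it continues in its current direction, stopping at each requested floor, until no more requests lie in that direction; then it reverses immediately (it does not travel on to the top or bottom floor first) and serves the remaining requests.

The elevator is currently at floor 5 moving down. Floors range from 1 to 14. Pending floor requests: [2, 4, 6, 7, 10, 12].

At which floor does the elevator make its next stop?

Current floor: 5, direction: down
Requests above: [6, 7, 10, 12]
Requests below: [2, 4]
Moving down and requests lie below → nearest below is max([2, 4]) = 4

Answer: 4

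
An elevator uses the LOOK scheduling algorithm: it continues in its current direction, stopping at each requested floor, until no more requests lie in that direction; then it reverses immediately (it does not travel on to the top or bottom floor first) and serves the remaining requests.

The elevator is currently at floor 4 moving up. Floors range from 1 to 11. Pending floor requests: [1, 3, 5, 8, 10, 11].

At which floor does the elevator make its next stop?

Answer: 5

Derivation:
Current floor: 4, direction: up
Requests above: [5, 8, 10, 11]
Requests below: [1, 3]
Moving up and requests lie above → nearest above is min([5, 8, 10, 11]) = 5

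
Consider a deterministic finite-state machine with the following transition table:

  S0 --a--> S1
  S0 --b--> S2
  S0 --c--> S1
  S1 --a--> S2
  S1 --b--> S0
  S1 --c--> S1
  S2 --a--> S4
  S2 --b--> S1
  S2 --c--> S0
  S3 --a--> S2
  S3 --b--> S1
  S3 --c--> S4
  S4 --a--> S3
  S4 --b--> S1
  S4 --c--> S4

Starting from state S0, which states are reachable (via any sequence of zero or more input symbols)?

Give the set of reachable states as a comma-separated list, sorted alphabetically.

BFS from S0:
  visit S0: S0--a-->S1 (new), S0--b-->S2 (new), S0--c-->S1 (seen)
  visit S1: S1--a-->S2 (seen), S1--b-->S0 (seen), S1--c-->S1 (seen)
  visit S2: S2--a-->S4 (new), S2--b-->S1 (seen), S2--c-->S0 (seen)
  visit S4: S4--a-->S3 (new), S4--b-->S1 (seen), S4--c-->S4 (seen)
  visit S3: S3--a-->S2 (seen), S3--b-->S1 (seen), S3--c-->S4 (seen)

Answer: S0, S1, S2, S3, S4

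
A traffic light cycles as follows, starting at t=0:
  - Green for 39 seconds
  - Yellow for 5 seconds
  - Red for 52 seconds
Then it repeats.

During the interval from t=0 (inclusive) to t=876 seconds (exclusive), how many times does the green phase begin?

Answer: 10

Derivation:
Cycle = 39+5+52 = 96s
green phase starts at t = k*96 + 0 for k=0,1,2,...
Need k*96+0 < 876 → k < 9.125
k ∈ {0, ..., 9} → 10 starts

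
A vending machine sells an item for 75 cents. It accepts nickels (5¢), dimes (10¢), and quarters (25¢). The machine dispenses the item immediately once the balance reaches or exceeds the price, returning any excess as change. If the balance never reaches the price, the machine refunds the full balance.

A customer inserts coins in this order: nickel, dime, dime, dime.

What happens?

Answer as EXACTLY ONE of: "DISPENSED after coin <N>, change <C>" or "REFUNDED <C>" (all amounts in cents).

Price: 75¢
Coin 1 (nickel, 5¢): balance = 5¢
Coin 2 (dime, 10¢): balance = 15¢
Coin 3 (dime, 10¢): balance = 25¢
Coin 4 (dime, 10¢): balance = 35¢
All coins inserted, balance 35¢ < price 75¢ → REFUND 35¢

Answer: REFUNDED 35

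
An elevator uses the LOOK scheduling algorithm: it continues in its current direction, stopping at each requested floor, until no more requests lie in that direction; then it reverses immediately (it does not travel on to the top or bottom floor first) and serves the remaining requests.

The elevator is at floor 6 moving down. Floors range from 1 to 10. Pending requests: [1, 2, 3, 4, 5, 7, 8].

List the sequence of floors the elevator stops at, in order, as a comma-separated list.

Current: 6, moving DOWN
Serve below first (descending): [5, 4, 3, 2, 1]
Then reverse, serve above (ascending): [7, 8]

Answer: 5, 4, 3, 2, 1, 7, 8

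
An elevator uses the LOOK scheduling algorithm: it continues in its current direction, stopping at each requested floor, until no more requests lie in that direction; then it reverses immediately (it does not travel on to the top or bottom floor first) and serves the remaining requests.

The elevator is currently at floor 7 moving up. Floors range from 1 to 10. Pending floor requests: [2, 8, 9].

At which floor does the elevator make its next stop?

Answer: 8

Derivation:
Current floor: 7, direction: up
Requests above: [8, 9]
Requests below: [2]
Moving up and requests lie above → nearest above is min([8, 9]) = 8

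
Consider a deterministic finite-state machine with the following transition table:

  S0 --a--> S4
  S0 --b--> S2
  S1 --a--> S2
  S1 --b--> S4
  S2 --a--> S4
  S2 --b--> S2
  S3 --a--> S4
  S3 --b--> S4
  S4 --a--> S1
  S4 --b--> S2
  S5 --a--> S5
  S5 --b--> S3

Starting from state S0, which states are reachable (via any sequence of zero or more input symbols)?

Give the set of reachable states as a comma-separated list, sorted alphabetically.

Answer: S0, S1, S2, S4

Derivation:
BFS from S0:
  visit S0: S0--a-->S4 (new), S0--b-->S2 (new)
  visit S4: S4--a-->S1 (new), S4--b-->S2 (seen)
  visit S2: S2--a-->S4 (seen), S2--b-->S2 (seen)
  visit S1: S1--a-->S2 (seen), S1--b-->S4 (seen)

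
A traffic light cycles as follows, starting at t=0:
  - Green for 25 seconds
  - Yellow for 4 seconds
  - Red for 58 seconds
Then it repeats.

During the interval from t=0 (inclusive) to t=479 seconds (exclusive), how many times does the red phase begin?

Cycle = 25+4+58 = 87s
red phase starts at t = k*87 + 29 for k=0,1,2,...
Need k*87+29 < 479 → k < 5.172
k ∈ {0, ..., 5} → 6 starts

Answer: 6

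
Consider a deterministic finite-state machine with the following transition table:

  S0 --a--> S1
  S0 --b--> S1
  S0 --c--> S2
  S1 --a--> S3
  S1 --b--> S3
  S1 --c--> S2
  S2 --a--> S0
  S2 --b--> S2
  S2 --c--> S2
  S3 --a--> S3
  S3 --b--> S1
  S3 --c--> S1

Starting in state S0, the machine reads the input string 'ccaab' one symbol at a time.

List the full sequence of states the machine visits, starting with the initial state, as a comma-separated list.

Answer: S0, S2, S2, S0, S1, S3

Derivation:
Start: S0
  read 'c': S0 --c--> S2
  read 'c': S2 --c--> S2
  read 'a': S2 --a--> S0
  read 'a': S0 --a--> S1
  read 'b': S1 --b--> S3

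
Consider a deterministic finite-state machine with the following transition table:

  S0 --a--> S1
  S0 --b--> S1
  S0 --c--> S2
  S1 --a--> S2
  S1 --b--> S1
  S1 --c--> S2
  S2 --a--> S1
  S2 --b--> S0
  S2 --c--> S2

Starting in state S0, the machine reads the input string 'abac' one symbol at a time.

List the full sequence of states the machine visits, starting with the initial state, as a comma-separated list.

Start: S0
  read 'a': S0 --a--> S1
  read 'b': S1 --b--> S1
  read 'a': S1 --a--> S2
  read 'c': S2 --c--> S2

Answer: S0, S1, S1, S2, S2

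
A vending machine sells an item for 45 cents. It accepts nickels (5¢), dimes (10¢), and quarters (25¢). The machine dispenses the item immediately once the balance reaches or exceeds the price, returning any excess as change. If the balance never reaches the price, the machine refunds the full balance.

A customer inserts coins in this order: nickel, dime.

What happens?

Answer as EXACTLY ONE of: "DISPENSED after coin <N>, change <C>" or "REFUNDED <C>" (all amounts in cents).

Price: 45¢
Coin 1 (nickel, 5¢): balance = 5¢
Coin 2 (dime, 10¢): balance = 15¢
All coins inserted, balance 15¢ < price 45¢ → REFUND 15¢

Answer: REFUNDED 15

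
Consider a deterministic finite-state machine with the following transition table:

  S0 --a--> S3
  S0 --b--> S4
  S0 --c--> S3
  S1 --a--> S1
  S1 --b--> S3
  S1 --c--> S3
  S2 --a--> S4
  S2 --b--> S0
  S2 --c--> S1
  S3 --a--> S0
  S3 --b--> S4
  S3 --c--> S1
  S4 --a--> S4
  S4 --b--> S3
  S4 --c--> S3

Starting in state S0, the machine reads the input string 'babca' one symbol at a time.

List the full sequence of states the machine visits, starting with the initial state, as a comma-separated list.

Start: S0
  read 'b': S0 --b--> S4
  read 'a': S4 --a--> S4
  read 'b': S4 --b--> S3
  read 'c': S3 --c--> S1
  read 'a': S1 --a--> S1

Answer: S0, S4, S4, S3, S1, S1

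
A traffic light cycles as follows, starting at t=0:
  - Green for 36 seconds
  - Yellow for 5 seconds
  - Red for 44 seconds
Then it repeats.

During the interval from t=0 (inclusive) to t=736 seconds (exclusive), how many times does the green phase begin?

Answer: 9

Derivation:
Cycle = 36+5+44 = 85s
green phase starts at t = k*85 + 0 for k=0,1,2,...
Need k*85+0 < 736 → k < 8.659
k ∈ {0, ..., 8} → 9 starts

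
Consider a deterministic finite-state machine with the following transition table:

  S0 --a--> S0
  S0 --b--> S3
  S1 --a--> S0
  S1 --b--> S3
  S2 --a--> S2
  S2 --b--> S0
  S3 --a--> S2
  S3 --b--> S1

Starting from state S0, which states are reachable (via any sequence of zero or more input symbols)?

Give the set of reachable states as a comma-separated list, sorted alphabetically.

Answer: S0, S1, S2, S3

Derivation:
BFS from S0:
  visit S0: S0--a-->S0 (seen), S0--b-->S3 (new)
  visit S3: S3--a-->S2 (new), S3--b-->S1 (new)
  visit S2: S2--a-->S2 (seen), S2--b-->S0 (seen)
  visit S1: S1--a-->S0 (seen), S1--b-->S3 (seen)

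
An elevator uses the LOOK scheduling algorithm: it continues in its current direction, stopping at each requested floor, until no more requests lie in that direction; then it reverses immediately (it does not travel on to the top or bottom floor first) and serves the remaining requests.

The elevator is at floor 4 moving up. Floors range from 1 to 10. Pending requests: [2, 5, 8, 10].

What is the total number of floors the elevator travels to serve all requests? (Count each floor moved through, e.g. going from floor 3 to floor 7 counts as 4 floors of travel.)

Start at floor 4 moving up, LOOK stop order: [5, 8, 10, 2]
  4 → 5: |5-4| = 1, total = 1
  5 → 8: |8-5| = 3, total = 4
  8 → 10: |10-8| = 2, total = 6
  10 → 2: |2-10| = 8, total = 14

Answer: 14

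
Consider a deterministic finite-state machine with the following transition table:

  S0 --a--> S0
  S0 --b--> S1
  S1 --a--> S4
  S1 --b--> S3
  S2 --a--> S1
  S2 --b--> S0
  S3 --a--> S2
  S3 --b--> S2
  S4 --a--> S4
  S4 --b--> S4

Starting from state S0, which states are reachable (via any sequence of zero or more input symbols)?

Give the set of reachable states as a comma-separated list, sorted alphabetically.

BFS from S0:
  visit S0: S0--a-->S0 (seen), S0--b-->S1 (new)
  visit S1: S1--a-->S4 (new), S1--b-->S3 (new)
  visit S4: S4--a-->S4 (seen), S4--b-->S4 (seen)
  visit S3: S3--a-->S2 (new), S3--b-->S2 (seen)
  visit S2: S2--a-->S1 (seen), S2--b-->S0 (seen)

Answer: S0, S1, S2, S3, S4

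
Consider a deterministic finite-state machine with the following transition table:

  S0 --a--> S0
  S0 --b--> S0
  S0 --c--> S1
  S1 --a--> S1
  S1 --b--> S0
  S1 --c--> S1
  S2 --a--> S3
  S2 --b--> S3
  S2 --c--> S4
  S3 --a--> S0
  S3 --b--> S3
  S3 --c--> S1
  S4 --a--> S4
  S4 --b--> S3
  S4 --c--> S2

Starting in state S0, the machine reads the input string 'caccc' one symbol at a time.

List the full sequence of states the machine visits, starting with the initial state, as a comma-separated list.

Answer: S0, S1, S1, S1, S1, S1

Derivation:
Start: S0
  read 'c': S0 --c--> S1
  read 'a': S1 --a--> S1
  read 'c': S1 --c--> S1
  read 'c': S1 --c--> S1
  read 'c': S1 --c--> S1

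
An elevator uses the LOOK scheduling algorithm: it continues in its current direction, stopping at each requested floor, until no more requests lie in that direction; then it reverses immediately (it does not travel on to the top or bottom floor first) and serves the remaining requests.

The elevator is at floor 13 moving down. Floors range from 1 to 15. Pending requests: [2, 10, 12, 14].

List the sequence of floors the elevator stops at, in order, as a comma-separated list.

Current: 13, moving DOWN
Serve below first (descending): [12, 10, 2]
Then reverse, serve above (ascending): [14]

Answer: 12, 10, 2, 14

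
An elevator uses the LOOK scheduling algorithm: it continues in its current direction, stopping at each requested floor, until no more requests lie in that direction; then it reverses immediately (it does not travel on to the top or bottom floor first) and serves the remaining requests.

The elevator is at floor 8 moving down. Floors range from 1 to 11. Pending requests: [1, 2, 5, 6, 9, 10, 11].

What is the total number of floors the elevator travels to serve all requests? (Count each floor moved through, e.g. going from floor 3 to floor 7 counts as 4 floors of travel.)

Answer: 17

Derivation:
Start at floor 8 moving down, LOOK stop order: [6, 5, 2, 1, 9, 10, 11]
  8 → 6: |6-8| = 2, total = 2
  6 → 5: |5-6| = 1, total = 3
  5 → 2: |2-5| = 3, total = 6
  2 → 1: |1-2| = 1, total = 7
  1 → 9: |9-1| = 8, total = 15
  9 → 10: |10-9| = 1, total = 16
  10 → 11: |11-10| = 1, total = 17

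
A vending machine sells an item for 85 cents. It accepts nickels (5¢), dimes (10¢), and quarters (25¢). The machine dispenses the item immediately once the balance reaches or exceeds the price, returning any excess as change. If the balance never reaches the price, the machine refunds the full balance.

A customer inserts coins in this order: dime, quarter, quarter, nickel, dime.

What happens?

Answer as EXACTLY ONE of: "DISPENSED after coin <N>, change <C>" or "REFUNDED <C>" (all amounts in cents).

Answer: REFUNDED 75

Derivation:
Price: 85¢
Coin 1 (dime, 10¢): balance = 10¢
Coin 2 (quarter, 25¢): balance = 35¢
Coin 3 (quarter, 25¢): balance = 60¢
Coin 4 (nickel, 5¢): balance = 65¢
Coin 5 (dime, 10¢): balance = 75¢
All coins inserted, balance 75¢ < price 85¢ → REFUND 75¢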